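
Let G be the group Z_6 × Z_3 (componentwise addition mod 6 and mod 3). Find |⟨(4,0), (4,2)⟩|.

9

|⟨(4,0)⟩| = 3 and |⟨(4,2)⟩| = 3, so |H| is a multiple of lcm(3, 3) = 3 and divides |G| = 18.
Closing under the operation: H = {(0,0), (0,1), (0,2), (2,0), (2,1), (2,2), (4,0), (4,1), (4,2)}, so |H| = 9.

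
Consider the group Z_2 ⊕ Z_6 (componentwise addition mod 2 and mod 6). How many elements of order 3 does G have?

An element (a,b) has order lcm(ord(a), ord(b)); count pairs with lcm equal to 3.
Enumerating gives 2 such elements.

2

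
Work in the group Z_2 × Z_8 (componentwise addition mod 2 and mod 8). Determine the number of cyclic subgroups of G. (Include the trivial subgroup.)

8

Group the elements of G by the cyclic subgroup they generate; each cyclic subgroup of order d accounts for φ(d) elements.
Cyclic subgroups by order — order 1: 1; order 2: 3; order 4: 2; order 8: 2.
Total: 8.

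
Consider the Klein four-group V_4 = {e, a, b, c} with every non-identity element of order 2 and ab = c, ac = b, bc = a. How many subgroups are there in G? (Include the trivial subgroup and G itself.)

|G| = 4, so by Lagrange every subgroup order divides 4. Divisors: 1, 2, 4.
Subgroups by order — order 1: 1; order 2: 3; order 4: 1.
Total: 1 + 3 + 1 = 5.

5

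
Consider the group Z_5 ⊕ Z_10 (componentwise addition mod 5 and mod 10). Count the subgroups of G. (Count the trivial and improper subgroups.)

|G| = 50, so by Lagrange every subgroup order divides 50. Divisors: 1, 2, 5, 10, 25, 50.
Subgroups by order — order 1: 1; order 2: 1; order 5: 6; order 10: 6; order 25: 1; order 50: 1.
Total: 1 + 1 + 6 + 6 + 1 + 1 = 16.

16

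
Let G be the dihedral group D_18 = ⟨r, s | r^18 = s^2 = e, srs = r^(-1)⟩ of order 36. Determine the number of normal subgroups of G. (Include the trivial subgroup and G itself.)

G has 45 subgroups. Checking conjugation-invariance by order — order 1: 1/1 normal; order 2: 1/19 normal; order 3: 1/1 normal; order 4: 0/9 normal; order 6: 1/7 normal; order 9: 1/1 normal; order 12: 0/3 normal; order 18: 3/3 normal; order 36: 1/1 normal.
Total normal subgroups: 9.

9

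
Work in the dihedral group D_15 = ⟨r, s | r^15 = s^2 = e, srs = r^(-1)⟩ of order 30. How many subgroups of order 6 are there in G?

5

|G| = 30 and 6 | 30, so subgroups of order 6 are possible by Lagrange.
The subgroups of order 6 are: {e, r^5, r^10, s, r^5s, r^10s}; {e, r^5, r^10, rs, r^6s, r^11s}; {e, r^5, r^10, r^2s, r^7s, r^12s}; {e, r^5, r^10, r^3s, r^8s, r^13s}; … (5 in all).
So G has 5 subgroups of order 6.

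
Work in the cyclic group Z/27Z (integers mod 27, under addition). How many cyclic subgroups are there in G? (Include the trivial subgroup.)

A cyclic subgroup of order d is generated by each of its φ(d) elements of order d, so the cyclic subgroups of order d number (#elements of order d)/φ(d).
Cyclic subgroups by order — order 1: 1; order 3: 1; order 9: 1; order 27: 1.
Total: 4.

4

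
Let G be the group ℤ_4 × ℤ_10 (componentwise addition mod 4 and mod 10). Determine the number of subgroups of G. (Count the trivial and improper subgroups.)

16

|G| = 40, so by Lagrange every subgroup order divides 40. Divisors: 1, 2, 4, 5, 8, 10, 20, 40.
Subgroups by order — order 1: 1; order 2: 3; order 4: 3; order 5: 1; order 8: 1; order 10: 3; order 20: 3; order 40: 1.
Total: 1 + 3 + 3 + 1 + 1 + 3 + 3 + 1 = 16.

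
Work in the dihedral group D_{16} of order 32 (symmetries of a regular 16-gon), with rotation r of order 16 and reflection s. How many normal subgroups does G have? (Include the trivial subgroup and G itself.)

8

G has 36 subgroups. Checking conjugation-invariance by order — order 1: 1/1 normal; order 2: 1/17 normal; order 4: 1/9 normal; order 8: 1/5 normal; order 16: 3/3 normal; order 32: 1/1 normal.
Total normal subgroups: 8.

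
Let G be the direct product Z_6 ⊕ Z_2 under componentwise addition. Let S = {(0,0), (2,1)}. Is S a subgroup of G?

(2,1) ∈ S but its inverse (4,1) ∉ S, so S is not a subgroup.

No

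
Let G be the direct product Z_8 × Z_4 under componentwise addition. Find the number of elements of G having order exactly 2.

3

An element (a,b) has order lcm(ord(a), ord(b)); count pairs with lcm equal to 2.
Enumerating gives 3 such elements.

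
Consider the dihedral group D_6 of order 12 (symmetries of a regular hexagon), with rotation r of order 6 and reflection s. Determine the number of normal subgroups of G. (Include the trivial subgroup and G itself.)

7

G has 16 subgroups. Checking conjugation-invariance by order — order 1: 1/1 normal; order 2: 1/7 normal; order 3: 1/1 normal; order 4: 0/3 normal; order 6: 3/3 normal; order 12: 1/1 normal.
Total normal subgroups: 7.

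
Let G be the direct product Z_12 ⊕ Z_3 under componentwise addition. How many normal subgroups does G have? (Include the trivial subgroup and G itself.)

18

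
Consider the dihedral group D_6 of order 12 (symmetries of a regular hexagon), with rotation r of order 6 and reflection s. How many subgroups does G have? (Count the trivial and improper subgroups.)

|G| = 12, so by Lagrange every subgroup order divides 12. Divisors: 1, 2, 3, 4, 6, 12.
Subgroups by order — order 1: 1; order 2: 7; order 3: 1; order 4: 3; order 6: 3; order 12: 1.
Total: 1 + 7 + 1 + 3 + 3 + 1 = 16.

16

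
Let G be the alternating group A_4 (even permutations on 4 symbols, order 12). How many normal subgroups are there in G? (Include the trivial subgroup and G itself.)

3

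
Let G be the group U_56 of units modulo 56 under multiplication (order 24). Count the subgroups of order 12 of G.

7

|G| = 24 and 12 | 24, so subgroups of order 12 are possible by Lagrange.
The subgroups of order 12 are: {1, 5, 9, 11, 13, 25, 31, 43, 45, 47, 51, 55}; {1, 9, 11, 15, 23, 25, 29, 37, 39, 43, 51, 53}; {1, 3, 9, 11, 17, 19, 25, 27, 33, 41, 43, 51}; {1, 3, 5, 9, 13, 15, 19, 23, 25, 27, 39, 45}; … (7 in all).
So G has 7 subgroups of order 12.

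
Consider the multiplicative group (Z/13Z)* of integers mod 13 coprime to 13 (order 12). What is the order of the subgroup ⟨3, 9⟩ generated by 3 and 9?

3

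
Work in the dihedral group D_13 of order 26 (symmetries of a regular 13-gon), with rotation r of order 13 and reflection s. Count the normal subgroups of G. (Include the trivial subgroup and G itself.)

3

G has 16 subgroups. Checking conjugation-invariance by order — order 1: 1/1 normal; order 2: 0/13 normal; order 13: 1/1 normal; order 26: 1/1 normal.
Total normal subgroups: 3.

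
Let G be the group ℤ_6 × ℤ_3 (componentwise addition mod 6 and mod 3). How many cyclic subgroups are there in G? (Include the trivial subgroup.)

10

A cyclic subgroup of order d is generated by each of its φ(d) elements of order d, so the cyclic subgroups of order d number (#elements of order d)/φ(d).
Cyclic subgroups by order — order 1: 1; order 2: 1; order 3: 4; order 6: 4.
Total: 10.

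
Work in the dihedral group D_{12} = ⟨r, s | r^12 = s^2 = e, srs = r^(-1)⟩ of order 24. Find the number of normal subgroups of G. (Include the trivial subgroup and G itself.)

9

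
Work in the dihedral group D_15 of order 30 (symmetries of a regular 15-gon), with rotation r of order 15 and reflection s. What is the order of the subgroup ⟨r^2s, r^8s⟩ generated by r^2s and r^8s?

|⟨r^2s⟩| = 2 and |⟨r^8s⟩| = 2, so |H| is a multiple of lcm(2, 2) = 2 and divides |G| = 30.
Closing under the operation: H = {e, r^3, r^6, r^9, r^12, r^2s, r^5s, r^8s, r^11s, r^14s}, so |H| = 10.

10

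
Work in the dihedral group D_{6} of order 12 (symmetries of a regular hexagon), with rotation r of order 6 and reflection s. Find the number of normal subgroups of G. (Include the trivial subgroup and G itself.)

G has 16 subgroups. Checking conjugation-invariance by order — order 1: 1/1 normal; order 2: 1/7 normal; order 3: 1/1 normal; order 4: 0/3 normal; order 6: 3/3 normal; order 12: 1/1 normal.
Total normal subgroups: 7.

7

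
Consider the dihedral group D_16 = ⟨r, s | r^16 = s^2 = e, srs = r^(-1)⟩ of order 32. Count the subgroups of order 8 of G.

|G| = 32 and 8 | 32, so subgroups of order 8 are possible by Lagrange.
The subgroups of order 8 are: {e, r^2, r^4, r^6, r^8, r^10, r^12, r^14}; {e, r^4, r^8, r^12, r^2s, r^6s, r^10s, r^14s}; {e, r^4, r^8, r^12, r^3s, r^7s, r^11s, r^15s}; {e, r^4, r^8, r^12, s, r^4s, r^8s, r^12s}; … (5 in all).
So G has 5 subgroups of order 8.

5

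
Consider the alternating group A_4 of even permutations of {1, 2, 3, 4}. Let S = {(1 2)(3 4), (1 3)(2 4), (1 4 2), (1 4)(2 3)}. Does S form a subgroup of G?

No

The identity e ∉ S, so S is not a subgroup.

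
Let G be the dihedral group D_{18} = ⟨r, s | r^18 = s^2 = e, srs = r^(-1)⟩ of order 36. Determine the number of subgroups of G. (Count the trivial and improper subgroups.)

|G| = 36, so by Lagrange every subgroup order divides 36. Divisors: 1, 2, 3, 4, 6, 9, 12, 18, 36.
Subgroups by order — order 1: 1; order 2: 19; order 3: 1; order 4: 9; order 6: 7; order 9: 1; order 12: 3; order 18: 3; order 36: 1.
Total: 1 + 19 + 1 + 9 + 7 + 1 + 3 + 3 + 1 = 45.

45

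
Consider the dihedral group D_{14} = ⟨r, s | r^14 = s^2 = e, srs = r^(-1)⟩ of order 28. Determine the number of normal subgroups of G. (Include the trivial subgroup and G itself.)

G has 28 subgroups. Checking conjugation-invariance by order — order 1: 1/1 normal; order 2: 1/15 normal; order 4: 0/7 normal; order 7: 1/1 normal; order 14: 3/3 normal; order 28: 1/1 normal.
Total normal subgroups: 7.

7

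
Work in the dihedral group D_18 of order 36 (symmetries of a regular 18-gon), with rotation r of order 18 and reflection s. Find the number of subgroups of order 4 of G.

9

|G| = 36 and 4 | 36, so subgroups of order 4 are possible by Lagrange.
The subgroups of order 4 are: {e, r^9, rs, r^10s}; {e, r^9, r^2s, r^11s}; {e, r^9, r^3s, r^12s}; {e, r^9, r^4s, r^13s}; … (9 in all).
So G has 9 subgroups of order 4.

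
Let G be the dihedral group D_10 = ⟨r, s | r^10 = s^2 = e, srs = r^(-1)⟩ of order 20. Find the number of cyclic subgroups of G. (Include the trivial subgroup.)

14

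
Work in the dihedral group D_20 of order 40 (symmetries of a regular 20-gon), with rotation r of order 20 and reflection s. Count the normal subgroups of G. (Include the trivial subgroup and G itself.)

9

G has 48 subgroups. Checking conjugation-invariance by order — order 1: 1/1 normal; order 2: 1/21 normal; order 4: 1/11 normal; order 5: 1/1 normal; order 8: 0/5 normal; order 10: 1/5 normal; order 20: 3/3 normal; order 40: 1/1 normal.
Total normal subgroups: 9.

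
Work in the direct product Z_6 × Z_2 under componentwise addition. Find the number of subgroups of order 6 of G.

3

|G| = 12 and 6 | 12, so subgroups of order 6 are possible by Lagrange.
The subgroups of order 6 are: {(0,0), (0,1), (2,0), (2,1), (4,0), (4,1)}; {(0,0), (1,0), (2,0), (3,0), (4,0), (5,0)}; {(0,0), (1,1), (2,0), (3,1), (4,0), (5,1)}.
So G has 3 subgroups of order 6.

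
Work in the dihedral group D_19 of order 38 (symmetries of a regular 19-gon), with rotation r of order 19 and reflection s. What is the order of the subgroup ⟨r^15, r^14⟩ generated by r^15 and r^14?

19

|⟨r^15⟩| = 19 and |⟨r^14⟩| = 19, so |H| is a multiple of lcm(19, 19) = 19 and divides |G| = 38.
Closing under the operation: H = {e, r, r^2, r^3, r^4, r^5, r^6, r^7, r^8, r^9, r^10, r^11, r^12, r^13, r^14, r^15, r^16, r^17, r^18}, so |H| = 19.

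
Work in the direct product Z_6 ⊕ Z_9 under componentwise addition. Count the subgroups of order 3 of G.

4

|G| = 54 and 3 | 54, so subgroups of order 3 are possible by Lagrange.
The subgroups of order 3 are: {(0,0), (0,3), (0,6)}; {(0,0), (2,0), (4,0)}; {(0,0), (2,3), (4,6)}; {(0,0), (2,6), (4,3)}.
So G has 4 subgroups of order 3.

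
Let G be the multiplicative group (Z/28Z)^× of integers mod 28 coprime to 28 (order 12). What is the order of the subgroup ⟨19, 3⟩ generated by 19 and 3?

6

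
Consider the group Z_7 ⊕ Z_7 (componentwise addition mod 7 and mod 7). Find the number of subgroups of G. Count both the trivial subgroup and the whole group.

10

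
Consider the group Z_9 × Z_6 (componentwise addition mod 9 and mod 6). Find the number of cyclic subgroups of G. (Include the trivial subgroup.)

16

A cyclic subgroup of order d is generated by each of its φ(d) elements of order d, so the cyclic subgroups of order d number (#elements of order d)/φ(d).
Cyclic subgroups by order — order 1: 1; order 2: 1; order 3: 4; order 6: 4; order 9: 3; order 18: 3.
Total: 16.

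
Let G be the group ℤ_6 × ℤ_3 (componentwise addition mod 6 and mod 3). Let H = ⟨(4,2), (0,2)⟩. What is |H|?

|⟨(4,2)⟩| = 3 and |⟨(0,2)⟩| = 3, so |H| is a multiple of lcm(3, 3) = 3 and divides |G| = 18.
Closing under the operation: H = {(0,0), (0,1), (0,2), (2,0), (2,1), (2,2), (4,0), (4,1), (4,2)}, so |H| = 9.

9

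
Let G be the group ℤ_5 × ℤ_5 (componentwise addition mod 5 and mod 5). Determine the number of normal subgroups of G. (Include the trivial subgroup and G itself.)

8

G is abelian, so every subgroup is normal.
G has 8 subgroups in total, hence 8 normal subgroups.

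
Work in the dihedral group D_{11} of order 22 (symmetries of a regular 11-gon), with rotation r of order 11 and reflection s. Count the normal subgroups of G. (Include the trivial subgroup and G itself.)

G has 14 subgroups. Checking conjugation-invariance by order — order 1: 1/1 normal; order 2: 0/11 normal; order 11: 1/1 normal; order 22: 1/1 normal.
Total normal subgroups: 3.

3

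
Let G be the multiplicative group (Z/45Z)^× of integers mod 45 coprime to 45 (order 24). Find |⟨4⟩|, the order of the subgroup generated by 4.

6

Compute successive powers of 4 mod 45: 4, 16, 19, 31, 34, 1; 4^6 ≡ 1 (mod 45).
So |⟨4⟩| = 6.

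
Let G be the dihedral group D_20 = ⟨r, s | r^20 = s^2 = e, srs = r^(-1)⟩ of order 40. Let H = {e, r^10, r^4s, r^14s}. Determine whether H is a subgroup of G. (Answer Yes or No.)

|H| = 4 divides |G| = 40, consistent with Lagrange.
H contains the identity, every element's inverse is in H, and H is closed under ·: it is a subgroup.

Yes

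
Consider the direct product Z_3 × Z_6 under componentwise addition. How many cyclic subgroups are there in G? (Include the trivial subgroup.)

Group the elements of G by the cyclic subgroup they generate; each cyclic subgroup of order d accounts for φ(d) elements.
Cyclic subgroups by order — order 1: 1; order 2: 1; order 3: 4; order 6: 4.
Total: 10.

10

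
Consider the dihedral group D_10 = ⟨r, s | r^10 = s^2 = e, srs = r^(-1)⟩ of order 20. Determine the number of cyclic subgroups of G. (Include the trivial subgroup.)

Group the elements of G by the cyclic subgroup they generate; each cyclic subgroup of order d accounts for φ(d) elements.
Cyclic subgroups by order — order 1: 1; order 2: 11; order 5: 1; order 10: 1.
Total: 14.

14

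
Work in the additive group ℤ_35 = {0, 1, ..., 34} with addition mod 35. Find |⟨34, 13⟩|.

|⟨34⟩| = 35 and |⟨13⟩| = 35, so |H| is a multiple of lcm(35, 35) = 35 and divides |G| = 35.
Closing {34, 13} under the group operation gives all of G, so |H| = 35.

35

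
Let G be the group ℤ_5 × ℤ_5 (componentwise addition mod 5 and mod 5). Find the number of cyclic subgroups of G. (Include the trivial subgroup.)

7

Group the elements of G by the cyclic subgroup they generate; each cyclic subgroup of order d accounts for φ(d) elements.
Cyclic subgroups by order — order 1: 1; order 5: 6.
Total: 7.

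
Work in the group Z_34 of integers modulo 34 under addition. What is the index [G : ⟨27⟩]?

1

|⟨27⟩| = 34 and |G| = 34.
By Lagrange, [G : H] = |G|/|H| = 34/34 = 1.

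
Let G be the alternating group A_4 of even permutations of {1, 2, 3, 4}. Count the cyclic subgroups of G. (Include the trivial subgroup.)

8

Each element a generates a cyclic subgroup ⟨a⟩; distinct elements may generate the same one (a cyclic group of order d has φ(d) generators).
Cyclic subgroups by order — order 1: 1; order 2: 3; order 3: 4.
Total: 8.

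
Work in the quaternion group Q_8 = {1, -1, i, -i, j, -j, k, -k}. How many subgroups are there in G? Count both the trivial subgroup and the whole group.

6

|G| = 8, so by Lagrange every subgroup order divides 8. Divisors: 1, 2, 4, 8.
Subgroups by order — order 1: 1; order 2: 1; order 4: 3; order 8: 1.
Total: 1 + 1 + 3 + 1 = 6.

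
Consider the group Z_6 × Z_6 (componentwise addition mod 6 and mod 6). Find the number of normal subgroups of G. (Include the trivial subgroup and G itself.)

G is abelian, so every subgroup is normal.
G has 30 subgroups in total, hence 30 normal subgroups.

30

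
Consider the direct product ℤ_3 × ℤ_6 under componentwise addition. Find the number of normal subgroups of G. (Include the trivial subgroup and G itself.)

12

G is abelian, so every subgroup is normal.
G has 12 subgroups in total, hence 12 normal subgroups.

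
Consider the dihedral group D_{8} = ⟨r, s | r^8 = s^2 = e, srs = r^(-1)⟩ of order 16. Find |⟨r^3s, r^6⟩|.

8

|⟨r^3s⟩| = 2 and |⟨r^6⟩| = 4, so |H| is a multiple of lcm(2, 4) = 4 and divides |G| = 16.
Closing under the operation: H = {e, r^2, r^4, r^6, rs, r^3s, r^5s, r^7s}, so |H| = 8.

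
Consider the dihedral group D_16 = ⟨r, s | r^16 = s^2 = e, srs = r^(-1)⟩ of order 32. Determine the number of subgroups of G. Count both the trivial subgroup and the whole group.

|G| = 32, so by Lagrange every subgroup order divides 32. Divisors: 1, 2, 4, 8, 16, 32.
Subgroups by order — order 1: 1; order 2: 17; order 4: 9; order 8: 5; order 16: 3; order 32: 1.
Total: 1 + 17 + 9 + 5 + 3 + 1 = 36.

36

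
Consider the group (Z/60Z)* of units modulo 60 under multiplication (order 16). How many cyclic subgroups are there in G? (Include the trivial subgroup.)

Group the elements of G by the cyclic subgroup they generate; each cyclic subgroup of order d accounts for φ(d) elements.
Cyclic subgroups by order — order 1: 1; order 2: 7; order 4: 4.
Total: 12.

12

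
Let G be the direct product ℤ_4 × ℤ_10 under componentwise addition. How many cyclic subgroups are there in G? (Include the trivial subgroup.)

12

Group the elements of G by the cyclic subgroup they generate; each cyclic subgroup of order d accounts for φ(d) elements.
Cyclic subgroups by order — order 1: 1; order 2: 3; order 4: 2; order 5: 1; order 10: 3; order 20: 2.
Total: 12.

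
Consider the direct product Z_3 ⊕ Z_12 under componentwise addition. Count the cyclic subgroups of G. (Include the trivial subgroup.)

15

Group the elements of G by the cyclic subgroup they generate; each cyclic subgroup of order d accounts for φ(d) elements.
Cyclic subgroups by order — order 1: 1; order 2: 1; order 3: 4; order 4: 1; order 6: 4; order 12: 4.
Total: 15.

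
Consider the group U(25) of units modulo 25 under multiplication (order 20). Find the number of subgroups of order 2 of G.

1

|G| = 20 and 2 | 20, so subgroups of order 2 are possible by Lagrange.
The subgroups of order 2 are: {1, 24}.
So G has 1 subgroup of order 2.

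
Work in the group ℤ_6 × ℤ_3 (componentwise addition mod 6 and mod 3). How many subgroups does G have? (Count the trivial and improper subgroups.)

12

|G| = 18, so by Lagrange every subgroup order divides 18. Divisors: 1, 2, 3, 6, 9, 18.
Subgroups by order — order 1: 1; order 2: 1; order 3: 4; order 6: 4; order 9: 1; order 18: 1.
Total: 1 + 1 + 4 + 4 + 1 + 1 = 12.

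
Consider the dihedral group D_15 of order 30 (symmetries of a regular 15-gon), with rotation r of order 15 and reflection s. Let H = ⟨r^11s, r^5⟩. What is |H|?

|⟨r^11s⟩| = 2 and |⟨r^5⟩| = 3, so |H| is a multiple of lcm(2, 3) = 6 and divides |G| = 30.
Closing under the operation: H = {e, r^5, r^10, rs, r^6s, r^11s}, so |H| = 6.

6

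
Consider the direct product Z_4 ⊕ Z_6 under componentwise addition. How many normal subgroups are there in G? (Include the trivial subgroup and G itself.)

16

G is abelian, so every subgroup is normal.
G has 16 subgroups in total, hence 16 normal subgroups.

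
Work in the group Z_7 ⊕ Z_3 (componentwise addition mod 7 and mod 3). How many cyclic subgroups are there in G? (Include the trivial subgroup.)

4

Each element a generates a cyclic subgroup ⟨a⟩; distinct elements may generate the same one (a cyclic group of order d has φ(d) generators).
Cyclic subgroups by order — order 1: 1; order 3: 1; order 7: 1; order 21: 1.
Total: 4.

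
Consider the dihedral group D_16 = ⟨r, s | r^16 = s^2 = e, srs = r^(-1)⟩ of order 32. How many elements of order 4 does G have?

The elements of order 4 are: r^4, r^12.
That's 2.

2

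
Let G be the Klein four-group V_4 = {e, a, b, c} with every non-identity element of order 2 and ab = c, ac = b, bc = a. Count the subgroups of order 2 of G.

3

|G| = 4 and 2 | 4, so subgroups of order 2 are possible by Lagrange.
The subgroups of order 2 are: {e, a}; {e, b}; {e, c}.
So G has 3 subgroups of order 2.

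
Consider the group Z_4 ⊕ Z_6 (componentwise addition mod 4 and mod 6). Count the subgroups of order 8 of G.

1

|G| = 24 and 8 | 24, so subgroups of order 8 are possible by Lagrange.
The subgroups of order 8 are: {(0,0), (0,3), (1,0), (1,3), (2,0), (2,3), (3,0), (3,3)}.
So G has 1 subgroup of order 8.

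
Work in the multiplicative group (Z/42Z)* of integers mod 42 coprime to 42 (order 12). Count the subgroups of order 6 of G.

3

|G| = 12 and 6 | 12, so subgroups of order 6 are possible by Lagrange.
The subgroups of order 6 are: {1, 11, 23, 25, 29, 37}; {1, 13, 19, 25, 31, 37}; {1, 5, 17, 25, 37, 41}.
So G has 3 subgroups of order 6.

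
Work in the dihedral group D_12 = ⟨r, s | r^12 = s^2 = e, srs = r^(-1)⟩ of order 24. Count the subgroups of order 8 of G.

3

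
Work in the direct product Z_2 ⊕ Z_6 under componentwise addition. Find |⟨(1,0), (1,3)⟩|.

|⟨(1,0)⟩| = 2 and |⟨(1,3)⟩| = 2, so |H| is a multiple of lcm(2, 2) = 2 and divides |G| = 12.
Closing under the operation: H = {(0,0), (0,3), (1,0), (1,3)}, so |H| = 4.

4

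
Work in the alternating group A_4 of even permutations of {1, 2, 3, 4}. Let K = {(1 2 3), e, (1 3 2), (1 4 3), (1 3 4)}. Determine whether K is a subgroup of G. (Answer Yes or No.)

|K| = 5 does not divide |G| = 12, so by Lagrange K is not a subgroup.

No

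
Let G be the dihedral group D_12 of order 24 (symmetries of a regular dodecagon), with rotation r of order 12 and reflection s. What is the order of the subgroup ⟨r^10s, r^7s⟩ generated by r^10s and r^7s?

|⟨r^10s⟩| = 2 and |⟨r^7s⟩| = 2, so |H| is a multiple of lcm(2, 2) = 2 and divides |G| = 24.
Closing under the operation: H = {e, r^3, r^6, r^9, rs, r^4s, r^7s, r^10s}, so |H| = 8.

8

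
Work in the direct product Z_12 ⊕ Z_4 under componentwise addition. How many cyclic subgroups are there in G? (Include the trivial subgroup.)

20

A cyclic subgroup of order d is generated by each of its φ(d) elements of order d, so the cyclic subgroups of order d number (#elements of order d)/φ(d).
Cyclic subgroups by order — order 1: 1; order 2: 3; order 3: 1; order 4: 6; order 6: 3; order 12: 6.
Total: 20.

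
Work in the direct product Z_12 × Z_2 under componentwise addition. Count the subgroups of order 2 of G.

3

|G| = 24 and 2 | 24, so subgroups of order 2 are possible by Lagrange.
The subgroups of order 2 are: {(0,0), (0,1)}; {(0,0), (6,0)}; {(0,0), (6,1)}.
So G has 3 subgroups of order 2.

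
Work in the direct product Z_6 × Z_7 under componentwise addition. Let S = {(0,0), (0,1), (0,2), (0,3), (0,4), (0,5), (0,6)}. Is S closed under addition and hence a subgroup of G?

|S| = 7 divides |G| = 42, consistent with Lagrange.
S contains the identity, every element's inverse is in S, and S is closed under +: it is a subgroup.
In fact S = ⟨(0,1)⟩.

Yes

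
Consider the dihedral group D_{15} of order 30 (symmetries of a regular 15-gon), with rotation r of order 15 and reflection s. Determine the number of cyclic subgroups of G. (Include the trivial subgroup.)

Group the elements of G by the cyclic subgroup they generate; each cyclic subgroup of order d accounts for φ(d) elements.
Cyclic subgroups by order — order 1: 1; order 2: 15; order 3: 1; order 5: 1; order 15: 1.
Total: 19.

19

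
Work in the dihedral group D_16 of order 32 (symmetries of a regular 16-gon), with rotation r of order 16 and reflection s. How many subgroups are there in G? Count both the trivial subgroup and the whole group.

36

|G| = 32, so by Lagrange every subgroup order divides 32. Divisors: 1, 2, 4, 8, 16, 32.
Subgroups by order — order 1: 1; order 2: 17; order 4: 9; order 8: 5; order 16: 3; order 32: 1.
Total: 1 + 17 + 9 + 5 + 3 + 1 = 36.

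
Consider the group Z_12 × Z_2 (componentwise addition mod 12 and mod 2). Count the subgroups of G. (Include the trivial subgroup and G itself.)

16

|G| = 24, so by Lagrange every subgroup order divides 24. Divisors: 1, 2, 3, 4, 6, 8, 12, 24.
Subgroups by order — order 1: 1; order 2: 3; order 3: 1; order 4: 3; order 6: 3; order 8: 1; order 12: 3; order 24: 1.
Total: 1 + 3 + 1 + 3 + 3 + 1 + 3 + 1 = 16.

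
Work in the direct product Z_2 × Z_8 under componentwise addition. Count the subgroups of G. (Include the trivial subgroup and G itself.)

|G| = 16, so by Lagrange every subgroup order divides 16. Divisors: 1, 2, 4, 8, 16.
Subgroups by order — order 1: 1; order 2: 3; order 4: 3; order 8: 3; order 16: 1.
Total: 1 + 3 + 3 + 3 + 1 = 11.

11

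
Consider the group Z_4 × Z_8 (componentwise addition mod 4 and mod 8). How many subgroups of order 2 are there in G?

3

|G| = 32 and 2 | 32, so subgroups of order 2 are possible by Lagrange.
The subgroups of order 2 are: {(0,0), (0,4)}; {(0,0), (2,0)}; {(0,0), (2,4)}.
So G has 3 subgroups of order 2.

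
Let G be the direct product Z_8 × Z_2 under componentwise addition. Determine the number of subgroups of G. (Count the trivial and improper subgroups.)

|G| = 16, so by Lagrange every subgroup order divides 16. Divisors: 1, 2, 4, 8, 16.
Subgroups by order — order 1: 1; order 2: 3; order 4: 3; order 8: 3; order 16: 1.
Total: 1 + 3 + 3 + 3 + 1 = 11.

11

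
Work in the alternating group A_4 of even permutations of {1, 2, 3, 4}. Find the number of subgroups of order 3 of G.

|G| = 12 and 3 | 12, so subgroups of order 3 are possible by Lagrange.
The subgroups of order 3 are: {e, (1 2 3), (1 3 2)}; {e, (1 2 4), (1 4 2)}; {e, (1 3 4), (1 4 3)}; {e, (2 3 4), (2 4 3)}.
So G has 4 subgroups of order 3.

4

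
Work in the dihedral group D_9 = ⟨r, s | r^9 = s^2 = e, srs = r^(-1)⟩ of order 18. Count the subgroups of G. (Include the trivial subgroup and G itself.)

|G| = 18, so by Lagrange every subgroup order divides 18. Divisors: 1, 2, 3, 6, 9, 18.
Subgroups by order — order 1: 1; order 2: 9; order 3: 1; order 6: 3; order 9: 1; order 18: 1.
Total: 1 + 9 + 1 + 3 + 1 + 1 = 16.

16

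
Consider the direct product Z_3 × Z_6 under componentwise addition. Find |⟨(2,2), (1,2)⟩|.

9

|⟨(2,2)⟩| = 3 and |⟨(1,2)⟩| = 3, so |H| is a multiple of lcm(3, 3) = 3 and divides |G| = 18.
Closing under the operation: H = {(0,0), (0,2), (0,4), (1,0), (1,2), (1,4), (2,0), (2,2), (2,4)}, so |H| = 9.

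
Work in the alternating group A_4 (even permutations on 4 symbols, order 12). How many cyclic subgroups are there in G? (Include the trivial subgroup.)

8

A cyclic subgroup of order d is generated by each of its φ(d) elements of order d, so the cyclic subgroups of order d number (#elements of order d)/φ(d).
Cyclic subgroups by order — order 1: 1; order 2: 3; order 3: 4.
Total: 8.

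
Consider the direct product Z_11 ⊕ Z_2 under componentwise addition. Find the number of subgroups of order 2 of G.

|G| = 22 and 2 | 22, so subgroups of order 2 are possible by Lagrange.
The subgroups of order 2 are: {(0,0), (0,1)}.
So G has 1 subgroup of order 2.

1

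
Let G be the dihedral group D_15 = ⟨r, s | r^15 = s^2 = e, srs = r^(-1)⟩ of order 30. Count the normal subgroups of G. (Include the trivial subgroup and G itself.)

5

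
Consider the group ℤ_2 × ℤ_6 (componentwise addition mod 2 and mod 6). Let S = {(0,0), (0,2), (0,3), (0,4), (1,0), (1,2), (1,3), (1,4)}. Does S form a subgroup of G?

No

|S| = 8 does not divide |G| = 12, so by Lagrange S is not a subgroup.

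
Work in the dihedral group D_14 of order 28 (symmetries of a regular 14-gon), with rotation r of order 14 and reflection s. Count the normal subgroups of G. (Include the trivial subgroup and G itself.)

7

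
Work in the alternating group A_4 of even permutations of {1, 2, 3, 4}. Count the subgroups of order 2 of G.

|G| = 12 and 2 | 12, so subgroups of order 2 are possible by Lagrange.
The subgroups of order 2 are: {e, (1 2)(3 4)}; {e, (1 3)(2 4)}; {e, (1 4)(2 3)}.
So G has 3 subgroups of order 2.

3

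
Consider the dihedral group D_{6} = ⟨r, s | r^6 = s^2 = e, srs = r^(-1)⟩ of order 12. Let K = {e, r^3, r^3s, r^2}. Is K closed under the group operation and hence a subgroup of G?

r^2 ∈ K but its inverse r^4 ∉ K, so K is not a subgroup.

No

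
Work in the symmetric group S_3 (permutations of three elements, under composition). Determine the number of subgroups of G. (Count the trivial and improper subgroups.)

6

|G| = 6, so by Lagrange every subgroup order divides 6. Divisors: 1, 2, 3, 6.
Subgroups by order — order 1: 1; order 2: 3; order 3: 1; order 6: 1.
Total: 1 + 3 + 1 + 1 = 6.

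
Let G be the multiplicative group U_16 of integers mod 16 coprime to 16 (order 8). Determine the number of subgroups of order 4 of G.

3

|G| = 8 and 4 | 8, so subgroups of order 4 are possible by Lagrange.
The subgroups of order 4 are: {1, 3, 9, 11}; {1, 5, 9, 13}; {1, 7, 9, 15}.
So G has 3 subgroups of order 4.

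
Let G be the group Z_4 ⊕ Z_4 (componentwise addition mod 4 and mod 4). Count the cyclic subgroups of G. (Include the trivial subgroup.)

A cyclic subgroup of order d is generated by each of its φ(d) elements of order d, so the cyclic subgroups of order d number (#elements of order d)/φ(d).
Cyclic subgroups by order — order 1: 1; order 2: 3; order 4: 6.
Total: 10.

10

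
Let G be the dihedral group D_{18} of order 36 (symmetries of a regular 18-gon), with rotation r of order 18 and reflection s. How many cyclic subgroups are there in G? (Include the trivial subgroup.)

24

A cyclic subgroup of order d is generated by each of its φ(d) elements of order d, so the cyclic subgroups of order d number (#elements of order d)/φ(d).
Cyclic subgroups by order — order 1: 1; order 2: 19; order 3: 1; order 6: 1; order 9: 1; order 18: 1.
Total: 24.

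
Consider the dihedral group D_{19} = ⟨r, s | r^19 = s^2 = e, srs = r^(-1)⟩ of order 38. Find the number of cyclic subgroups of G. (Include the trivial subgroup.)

21

A cyclic subgroup of order d is generated by each of its φ(d) elements of order d, so the cyclic subgroups of order d number (#elements of order d)/φ(d).
Cyclic subgroups by order — order 1: 1; order 2: 19; order 19: 1.
Total: 21.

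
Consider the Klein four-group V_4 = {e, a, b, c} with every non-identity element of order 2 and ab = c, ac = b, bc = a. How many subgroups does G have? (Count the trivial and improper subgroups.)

|G| = 4, so by Lagrange every subgroup order divides 4. Divisors: 1, 2, 4.
Subgroups by order — order 1: 1; order 2: 3; order 4: 1.
Total: 1 + 3 + 1 = 5.

5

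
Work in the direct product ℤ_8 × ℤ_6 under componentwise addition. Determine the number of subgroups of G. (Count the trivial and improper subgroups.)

|G| = 48, so by Lagrange every subgroup order divides 48. Divisors: 1, 2, 3, 4, 6, 8, 12, 16, 24, 48.
Subgroups by order — order 1: 1; order 2: 3; order 3: 1; order 4: 3; order 6: 3; order 8: 3; order 12: 3; order 16: 1; order 24: 3; order 48: 1.
Total: 1 + 3 + 1 + 3 + 3 + 3 + 3 + 1 + 3 + 1 = 22.

22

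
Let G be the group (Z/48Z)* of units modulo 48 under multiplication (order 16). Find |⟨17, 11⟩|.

8

|⟨17⟩| = 2 and |⟨11⟩| = 4, so |H| is a multiple of lcm(2, 4) = 4 and divides |G| = 16.
Closing under the operation: H = {1, 11, 17, 19, 25, 35, 41, 43}, so |H| = 8.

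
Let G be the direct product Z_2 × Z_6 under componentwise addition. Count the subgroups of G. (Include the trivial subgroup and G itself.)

10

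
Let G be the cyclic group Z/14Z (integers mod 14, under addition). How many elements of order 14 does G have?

6

In a cyclic group of order 14, the number of elements of order d (for d | 14) is φ(d).
φ(14) = 6.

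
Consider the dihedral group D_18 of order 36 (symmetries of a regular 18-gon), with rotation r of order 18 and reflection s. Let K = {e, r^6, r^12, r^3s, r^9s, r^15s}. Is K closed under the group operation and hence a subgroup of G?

Yes

|K| = 6 divides |G| = 36, consistent with Lagrange.
K contains the identity, every element's inverse is in K, and K is closed under ·: it is a subgroup.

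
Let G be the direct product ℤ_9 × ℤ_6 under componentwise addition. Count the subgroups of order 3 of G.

4

|G| = 54 and 3 | 54, so subgroups of order 3 are possible by Lagrange.
The subgroups of order 3 are: {(0,0), (0,2), (0,4)}; {(0,0), (3,0), (6,0)}; {(0,0), (3,2), (6,4)}; {(0,0), (3,4), (6,2)}.
So G has 4 subgroups of order 3.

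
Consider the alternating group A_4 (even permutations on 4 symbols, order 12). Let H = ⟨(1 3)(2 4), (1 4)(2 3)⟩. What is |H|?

|⟨(1 3)(2 4)⟩| = 2 and |⟨(1 4)(2 3)⟩| = 2, so |H| is a multiple of lcm(2, 2) = 2 and divides |G| = 12.
Closing under the operation: H = {e, (1 2)(3 4), (1 3)(2 4), (1 4)(2 3)}, so |H| = 4.

4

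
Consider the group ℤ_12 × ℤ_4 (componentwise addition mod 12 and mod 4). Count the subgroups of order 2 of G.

3

|G| = 48 and 2 | 48, so subgroups of order 2 are possible by Lagrange.
The subgroups of order 2 are: {(0,0), (0,2)}; {(0,0), (6,0)}; {(0,0), (6,2)}.
So G has 3 subgroups of order 2.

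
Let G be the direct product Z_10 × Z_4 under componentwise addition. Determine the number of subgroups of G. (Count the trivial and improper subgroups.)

16

|G| = 40, so by Lagrange every subgroup order divides 40. Divisors: 1, 2, 4, 5, 8, 10, 20, 40.
Subgroups by order — order 1: 1; order 2: 3; order 4: 3; order 5: 1; order 8: 1; order 10: 3; order 20: 3; order 40: 1.
Total: 1 + 3 + 3 + 1 + 1 + 3 + 3 + 1 = 16.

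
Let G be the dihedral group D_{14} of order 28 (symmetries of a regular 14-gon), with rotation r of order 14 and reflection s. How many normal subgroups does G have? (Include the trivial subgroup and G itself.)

7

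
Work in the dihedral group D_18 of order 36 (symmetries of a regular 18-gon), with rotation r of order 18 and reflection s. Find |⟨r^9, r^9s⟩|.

|⟨r^9⟩| = 2 and |⟨r^9s⟩| = 2, so |H| is a multiple of lcm(2, 2) = 2 and divides |G| = 36.
Closing under the operation: H = {e, r^9, s, r^9s}, so |H| = 4.

4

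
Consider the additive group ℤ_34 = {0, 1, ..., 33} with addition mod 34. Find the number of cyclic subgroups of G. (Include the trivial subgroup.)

4

Group the elements of G by the cyclic subgroup they generate; each cyclic subgroup of order d accounts for φ(d) elements.
Cyclic subgroups by order — order 1: 1; order 2: 1; order 17: 1; order 34: 1.
Total: 4.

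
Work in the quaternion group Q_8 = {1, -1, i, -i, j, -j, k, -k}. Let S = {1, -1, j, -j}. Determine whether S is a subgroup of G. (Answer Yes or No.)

|S| = 4 divides |G| = 8, consistent with Lagrange.
S contains the identity, every element's inverse is in S, and S is closed under ·: it is a subgroup.
In fact S = ⟨j⟩.

Yes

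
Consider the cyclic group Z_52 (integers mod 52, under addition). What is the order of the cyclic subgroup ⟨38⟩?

In Z_52, the order of an element a is n/gcd(a, n).
gcd(38, 52) = 2, so |⟨38⟩| = 52/2 = 26.

26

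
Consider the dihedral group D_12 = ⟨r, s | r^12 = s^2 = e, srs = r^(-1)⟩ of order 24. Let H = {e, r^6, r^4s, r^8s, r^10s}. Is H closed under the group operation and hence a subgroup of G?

No

|H| = 5 does not divide |G| = 24, so by Lagrange H is not a subgroup.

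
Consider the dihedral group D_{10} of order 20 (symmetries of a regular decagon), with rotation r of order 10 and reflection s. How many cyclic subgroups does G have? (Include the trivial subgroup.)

Each element a generates a cyclic subgroup ⟨a⟩; distinct elements may generate the same one (a cyclic group of order d has φ(d) generators).
Cyclic subgroups by order — order 1: 1; order 2: 11; order 5: 1; order 10: 1.
Total: 14.

14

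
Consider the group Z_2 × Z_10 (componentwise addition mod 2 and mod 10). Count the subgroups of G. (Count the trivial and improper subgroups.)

10

|G| = 20, so by Lagrange every subgroup order divides 20. Divisors: 1, 2, 4, 5, 10, 20.
Subgroups by order — order 1: 1; order 2: 3; order 4: 1; order 5: 1; order 10: 3; order 20: 1.
Total: 1 + 3 + 1 + 1 + 3 + 1 = 10.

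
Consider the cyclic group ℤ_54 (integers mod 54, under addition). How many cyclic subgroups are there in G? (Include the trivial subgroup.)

8

Group the elements of G by the cyclic subgroup they generate; each cyclic subgroup of order d accounts for φ(d) elements.
Cyclic subgroups by order — order 1: 1; order 2: 1; order 3: 1; order 6: 1; order 9: 1; order 18: 1; order 27: 1; order 54: 1.
Total: 8.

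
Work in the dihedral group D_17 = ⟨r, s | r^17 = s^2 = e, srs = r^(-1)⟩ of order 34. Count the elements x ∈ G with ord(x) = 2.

17

Enumerating element orders in G gives 17 elements of order 2.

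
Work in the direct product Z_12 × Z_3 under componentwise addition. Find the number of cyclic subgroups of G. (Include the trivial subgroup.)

15

Group the elements of G by the cyclic subgroup they generate; each cyclic subgroup of order d accounts for φ(d) elements.
Cyclic subgroups by order — order 1: 1; order 2: 1; order 3: 4; order 4: 1; order 6: 4; order 12: 4.
Total: 15.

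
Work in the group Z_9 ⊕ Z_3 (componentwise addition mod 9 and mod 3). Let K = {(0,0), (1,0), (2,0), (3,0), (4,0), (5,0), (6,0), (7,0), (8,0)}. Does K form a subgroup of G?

Yes

|K| = 9 divides |G| = 27, consistent with Lagrange.
K contains the identity, every element's inverse is in K, and K is closed under +: it is a subgroup.
In fact K = ⟨(4,0)⟩.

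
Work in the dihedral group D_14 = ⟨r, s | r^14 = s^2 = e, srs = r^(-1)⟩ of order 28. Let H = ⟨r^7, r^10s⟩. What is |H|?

4

|⟨r^7⟩| = 2 and |⟨r^10s⟩| = 2, so |H| is a multiple of lcm(2, 2) = 2 and divides |G| = 28.
Closing under the operation: H = {e, r^7, r^3s, r^10s}, so |H| = 4.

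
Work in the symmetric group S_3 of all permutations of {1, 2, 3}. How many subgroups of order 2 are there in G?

3

|G| = 6 and 2 | 6, so subgroups of order 2 are possible by Lagrange.
The subgroups of order 2 are: {e, (1 2)}; {e, (1 3)}; {e, (2 3)}.
So G has 3 subgroups of order 2.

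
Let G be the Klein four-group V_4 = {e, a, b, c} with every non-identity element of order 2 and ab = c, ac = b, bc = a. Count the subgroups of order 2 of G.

3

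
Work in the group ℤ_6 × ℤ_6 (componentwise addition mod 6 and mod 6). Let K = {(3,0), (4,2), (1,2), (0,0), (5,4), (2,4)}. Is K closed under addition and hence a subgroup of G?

|K| = 6 divides |G| = 36, consistent with Lagrange.
K contains the identity, every element's inverse is in K, and K is closed under +: it is a subgroup.
In fact K = ⟨(1,2)⟩.

Yes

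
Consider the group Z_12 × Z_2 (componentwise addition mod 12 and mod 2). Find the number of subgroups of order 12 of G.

|G| = 24 and 12 | 24, so subgroups of order 12 are possible by Lagrange.
The subgroups of order 12 are: {(0,0), (0,1), (2,0), (2,1), (4,0), (4,1), (6,0), (6,1), (8,0), (8,1), (10,0), (10,1)}; {(0,0), (1,0), (2,0), (3,0), (4,0), (5,0), (6,0), (7,0), (8,0), (9,0), (10,0), (11,0)}; {(0,0), (1,1), (2,0), (3,1), (4,0), (5,1), (6,0), (7,1), (8,0), (9,1), (10,0), (11,1)}.
So G has 3 subgroups of order 12.

3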